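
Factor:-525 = - 3^1*5^2* 7^1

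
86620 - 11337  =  75283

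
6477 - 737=5740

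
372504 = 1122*332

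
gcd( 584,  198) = 2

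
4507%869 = 162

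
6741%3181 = 379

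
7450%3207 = 1036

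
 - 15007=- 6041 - 8966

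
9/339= 3/113 = 0.03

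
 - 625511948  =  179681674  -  805193622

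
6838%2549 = 1740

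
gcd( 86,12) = 2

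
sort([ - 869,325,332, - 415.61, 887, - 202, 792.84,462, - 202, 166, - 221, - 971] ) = [ - 971, - 869, - 415.61,-221, - 202, - 202,166,325, 332, 462 , 792.84,887 ]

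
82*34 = 2788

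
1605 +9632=11237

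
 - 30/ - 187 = 30/187  =  0.16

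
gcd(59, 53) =1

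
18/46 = 9/23  =  0.39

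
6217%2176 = 1865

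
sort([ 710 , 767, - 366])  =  [ - 366,  710,  767]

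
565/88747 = 565/88747 = 0.01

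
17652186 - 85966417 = - 68314231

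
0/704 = 0 = 0.00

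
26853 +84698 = 111551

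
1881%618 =27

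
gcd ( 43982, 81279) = 1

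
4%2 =0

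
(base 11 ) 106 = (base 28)4F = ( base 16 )7F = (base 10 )127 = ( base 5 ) 1002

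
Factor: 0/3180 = 0^1=0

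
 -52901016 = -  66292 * 798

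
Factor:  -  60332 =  -2^2 * 15083^1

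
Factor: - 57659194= - 2^1*31^1*103^1 * 9029^1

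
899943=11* 81813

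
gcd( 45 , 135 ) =45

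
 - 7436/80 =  - 1859/20 = - 92.95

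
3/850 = 3/850 = 0.00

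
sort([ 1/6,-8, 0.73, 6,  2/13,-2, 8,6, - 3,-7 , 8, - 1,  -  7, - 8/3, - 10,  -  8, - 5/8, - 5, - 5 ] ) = [-10,-8,-8, - 7, - 7, - 5, - 5, -3,-8/3, - 2 ,-1, - 5/8, 2/13,1/6, 0.73, 6, 6,  8, 8 ]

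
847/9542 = 847/9542 = 0.09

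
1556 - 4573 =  - 3017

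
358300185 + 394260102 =752560287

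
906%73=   30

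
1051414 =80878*13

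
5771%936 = 155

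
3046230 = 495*6154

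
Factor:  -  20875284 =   -  2^2*3^2*579869^1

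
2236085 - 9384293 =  - 7148208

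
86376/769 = 112+ 248/769 = 112.32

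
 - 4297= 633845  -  638142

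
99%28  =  15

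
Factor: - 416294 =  - 2^1*208147^1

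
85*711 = 60435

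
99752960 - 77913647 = 21839313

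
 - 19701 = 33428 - 53129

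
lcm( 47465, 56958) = 284790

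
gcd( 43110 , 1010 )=10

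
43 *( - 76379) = -3284297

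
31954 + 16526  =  48480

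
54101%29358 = 24743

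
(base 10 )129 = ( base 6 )333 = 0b10000001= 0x81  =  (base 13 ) 9c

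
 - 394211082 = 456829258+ - 851040340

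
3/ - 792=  - 1/264= - 0.00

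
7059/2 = 3529 + 1/2 = 3529.50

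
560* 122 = 68320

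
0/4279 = 0 = 0.00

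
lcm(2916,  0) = 0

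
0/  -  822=0/1= - 0.00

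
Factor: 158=2^1*79^1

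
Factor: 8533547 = 11^1*775777^1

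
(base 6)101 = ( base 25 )1C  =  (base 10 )37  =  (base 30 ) 17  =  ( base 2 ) 100101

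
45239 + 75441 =120680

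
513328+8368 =521696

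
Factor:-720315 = -3^2 * 5^1 * 16007^1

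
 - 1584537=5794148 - 7378685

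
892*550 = 490600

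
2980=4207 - 1227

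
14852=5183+9669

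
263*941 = 247483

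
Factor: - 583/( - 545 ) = 5^(  -  1)*11^1*53^1 *109^(  -  1 )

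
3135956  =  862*3638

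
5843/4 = 1460 + 3/4  =  1460.75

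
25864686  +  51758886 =77623572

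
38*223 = 8474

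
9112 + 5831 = 14943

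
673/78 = 8+49/78 = 8.63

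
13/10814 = 13/10814 = 0.00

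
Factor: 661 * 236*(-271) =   -  42274916 = -2^2*59^1*271^1*661^1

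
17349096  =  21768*797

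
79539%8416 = 3795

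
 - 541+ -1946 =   -  2487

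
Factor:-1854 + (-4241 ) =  - 6095 = - 5^1*23^1*53^1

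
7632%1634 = 1096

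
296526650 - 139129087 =157397563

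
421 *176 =74096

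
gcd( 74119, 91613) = 1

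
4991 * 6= 29946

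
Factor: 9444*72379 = 2^2 * 3^1 * 787^1* 72379^1 = 683547276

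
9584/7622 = 4792/3811 = 1.26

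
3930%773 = 65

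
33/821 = 33/821 = 0.04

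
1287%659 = 628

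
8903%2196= 119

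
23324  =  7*3332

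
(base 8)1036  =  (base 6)2302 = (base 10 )542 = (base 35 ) fh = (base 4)20132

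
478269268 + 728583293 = 1206852561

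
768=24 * 32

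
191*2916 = 556956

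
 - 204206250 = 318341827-522548077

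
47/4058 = 47/4058 = 0.01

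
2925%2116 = 809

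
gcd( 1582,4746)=1582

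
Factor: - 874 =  - 2^1*19^1 * 23^1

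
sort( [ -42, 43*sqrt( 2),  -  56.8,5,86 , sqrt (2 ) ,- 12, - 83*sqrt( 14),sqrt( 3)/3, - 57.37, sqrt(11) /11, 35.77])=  [ - 83*sqrt( 14),  -  57.37,-56.8, - 42, - 12,sqrt( 11) /11, sqrt(3)/3, sqrt(2 ),5, 35.77,43*sqrt( 2), 86]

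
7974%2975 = 2024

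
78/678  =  13/113 = 0.12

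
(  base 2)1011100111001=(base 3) 22011012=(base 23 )B5B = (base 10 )5945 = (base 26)8kh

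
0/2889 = 0 = 0.00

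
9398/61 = 154  +  4/61 = 154.07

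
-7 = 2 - 9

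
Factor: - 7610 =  - 2^1*5^1 *761^1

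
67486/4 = 16871+1/2 =16871.50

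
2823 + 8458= 11281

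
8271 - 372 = 7899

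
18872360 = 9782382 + 9089978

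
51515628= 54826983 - 3311355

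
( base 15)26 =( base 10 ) 36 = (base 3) 1100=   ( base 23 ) 1D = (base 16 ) 24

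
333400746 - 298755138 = 34645608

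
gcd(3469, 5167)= 1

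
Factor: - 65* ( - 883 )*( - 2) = - 114790  =  - 2^1*5^1*13^1 * 883^1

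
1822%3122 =1822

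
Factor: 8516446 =2^1* 19^1*271^1 * 827^1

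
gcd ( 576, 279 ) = 9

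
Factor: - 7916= - 2^2*1979^1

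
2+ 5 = 7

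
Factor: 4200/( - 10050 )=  - 28/67 = -2^2*7^1* 67^(-1)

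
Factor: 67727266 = 2^1*227^1*241^1 * 619^1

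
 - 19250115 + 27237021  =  7986906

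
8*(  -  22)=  - 176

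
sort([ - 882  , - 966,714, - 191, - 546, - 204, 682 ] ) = [ - 966,-882, - 546,  -  204 ,- 191,  682,714 ]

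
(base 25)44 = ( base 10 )104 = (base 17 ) 62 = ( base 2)1101000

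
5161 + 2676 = 7837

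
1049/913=1 + 136/913 = 1.15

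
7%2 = 1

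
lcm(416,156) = 1248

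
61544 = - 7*( - 8792) 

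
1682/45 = 37+17/45  =  37.38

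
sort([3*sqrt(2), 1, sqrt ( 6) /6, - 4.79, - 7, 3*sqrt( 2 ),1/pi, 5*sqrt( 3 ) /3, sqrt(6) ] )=[ - 7, - 4.79,1/pi, sqrt(6) /6, 1,  sqrt(6 ), 5*sqrt( 3)/3, 3 * sqrt( 2 ),3*sqrt(2)] 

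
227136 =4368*52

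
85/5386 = 85/5386 = 0.02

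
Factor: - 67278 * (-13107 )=881812746 = 2^1 * 3^2 * 17^1  *  257^1*11213^1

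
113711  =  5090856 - 4977145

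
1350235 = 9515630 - 8165395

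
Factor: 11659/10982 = 2^( - 1)*17^ ( - 2)*19^(-1 )*89^1*131^1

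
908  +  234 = 1142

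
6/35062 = 3/17531 = 0.00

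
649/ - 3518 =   -  1 + 2869/3518 = - 0.18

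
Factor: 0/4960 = 0^1 = 0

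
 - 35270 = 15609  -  50879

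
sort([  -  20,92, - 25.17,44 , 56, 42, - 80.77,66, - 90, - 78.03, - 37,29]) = [- 90, - 80.77, - 78.03, - 37, - 25.17, - 20,29,  42,44,56 , 66,92]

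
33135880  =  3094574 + 30041306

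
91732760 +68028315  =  159761075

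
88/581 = 88/581 = 0.15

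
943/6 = 157 + 1/6 = 157.17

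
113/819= 113/819=0.14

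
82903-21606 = 61297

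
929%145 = 59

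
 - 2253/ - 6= 375+1/2= 375.50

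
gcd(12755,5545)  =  5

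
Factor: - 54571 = -11^3*41^1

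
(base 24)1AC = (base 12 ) 590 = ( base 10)828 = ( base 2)1100111100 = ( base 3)1010200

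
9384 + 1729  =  11113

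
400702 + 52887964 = 53288666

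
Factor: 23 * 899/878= 2^( -1 )*23^1*29^1*31^1*439^( - 1 ) = 20677/878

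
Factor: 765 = 3^2*5^1*17^1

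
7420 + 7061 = 14481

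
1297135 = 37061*35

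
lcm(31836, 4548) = 31836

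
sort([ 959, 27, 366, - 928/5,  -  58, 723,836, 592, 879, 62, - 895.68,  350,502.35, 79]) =[ - 895.68, - 928/5, - 58, 27 , 62, 79, 350, 366  ,  502.35, 592, 723, 836, 879, 959]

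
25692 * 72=1849824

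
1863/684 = 2 + 55/76 = 2.72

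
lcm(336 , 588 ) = 2352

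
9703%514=451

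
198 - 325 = -127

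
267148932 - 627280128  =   - 360131196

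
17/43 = 17/43 = 0.40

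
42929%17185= 8559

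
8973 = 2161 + 6812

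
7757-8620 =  - 863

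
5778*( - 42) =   -  242676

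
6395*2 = 12790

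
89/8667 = 89/8667  =  0.01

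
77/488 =77/488= 0.16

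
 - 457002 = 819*( - 558) 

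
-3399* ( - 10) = 33990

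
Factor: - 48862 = -2^1 * 11^1*2221^1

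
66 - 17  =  49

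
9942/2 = 4971 = 4971.00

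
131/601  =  131/601 = 0.22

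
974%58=46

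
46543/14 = 6649/2 = 3324.50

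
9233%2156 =609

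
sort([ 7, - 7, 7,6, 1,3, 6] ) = [ - 7,1,3, 6, 6, 7,  7]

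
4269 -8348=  - 4079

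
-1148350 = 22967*( - 50 )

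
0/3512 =0 = 0.00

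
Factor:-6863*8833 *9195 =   -  3^1*5^1 * 11^2*73^1*613^1*6863^1 = - 557408982405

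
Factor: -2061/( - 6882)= 2^( - 1 )*3^1*31^ ( - 1)*37^(-1)*229^1 = 687/2294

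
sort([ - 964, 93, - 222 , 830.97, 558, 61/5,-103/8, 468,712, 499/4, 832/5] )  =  [ - 964,-222, - 103/8,61/5,  93,499/4, 832/5, 468, 558, 712, 830.97]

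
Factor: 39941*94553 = 3776541373 = 11^1*23^1 * 3631^1*4111^1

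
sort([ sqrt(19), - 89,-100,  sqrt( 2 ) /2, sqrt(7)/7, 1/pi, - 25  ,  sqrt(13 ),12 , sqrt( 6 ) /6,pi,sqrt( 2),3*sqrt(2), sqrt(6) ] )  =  [ - 100 , - 89, - 25,1/pi,  sqrt(7 ) /7, sqrt(6 )/6,  sqrt(2 )/2, sqrt(2), sqrt( 6 ),pi, sqrt( 13), 3*sqrt( 2),sqrt( 19 ),12 ]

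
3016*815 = 2458040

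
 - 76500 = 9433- 85933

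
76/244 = 19/61 = 0.31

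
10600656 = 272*38973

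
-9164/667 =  - 316/23= -13.74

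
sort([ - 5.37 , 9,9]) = [-5.37, 9, 9 ]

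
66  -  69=-3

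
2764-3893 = -1129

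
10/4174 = 5/2087= 0.00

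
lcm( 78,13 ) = 78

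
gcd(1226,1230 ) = 2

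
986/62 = 493/31=15.90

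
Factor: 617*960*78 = 46200960 = 2^7*3^2*5^1 * 13^1*617^1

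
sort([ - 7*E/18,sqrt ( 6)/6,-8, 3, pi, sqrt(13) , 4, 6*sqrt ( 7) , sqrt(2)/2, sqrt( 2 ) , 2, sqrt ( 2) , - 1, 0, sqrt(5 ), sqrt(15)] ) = [ - 8, - 7*E/18, -1, 0, sqrt( 6)/6, sqrt ( 2)/2,sqrt(2), sqrt( 2),2, sqrt( 5), 3, pi, sqrt( 13),sqrt( 15), 4, 6*sqrt ( 7)]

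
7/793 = 7/793 = 0.01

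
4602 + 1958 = 6560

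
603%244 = 115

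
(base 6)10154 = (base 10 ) 1366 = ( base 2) 10101010110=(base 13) 811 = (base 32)1AM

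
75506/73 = 75506/73 = 1034.33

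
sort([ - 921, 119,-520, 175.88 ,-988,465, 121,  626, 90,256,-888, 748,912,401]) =[-988, - 921, - 888,-520, 90,  119, 121, 175.88, 256,  401,465,626, 748,  912] 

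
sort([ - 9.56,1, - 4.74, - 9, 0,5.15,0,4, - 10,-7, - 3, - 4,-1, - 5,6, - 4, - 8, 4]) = [ - 10  , - 9.56,-9, - 8,-7, - 5, - 4.74, - 4,-4, - 3, -1 , 0,  0, 1,4,4, 5.15,  6 ] 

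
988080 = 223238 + 764842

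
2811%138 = 51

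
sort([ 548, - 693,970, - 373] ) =[ - 693 , - 373 , 548,970] 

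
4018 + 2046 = 6064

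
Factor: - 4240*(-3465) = 2^4*3^2*5^2 * 7^1*11^1*53^1 = 14691600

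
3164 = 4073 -909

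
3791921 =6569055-2777134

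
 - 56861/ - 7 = 8123/1=8123.00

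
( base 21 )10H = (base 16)1ca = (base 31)EO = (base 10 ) 458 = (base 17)19G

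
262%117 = 28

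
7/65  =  7/65=0.11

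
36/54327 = 12/18109 = 0.00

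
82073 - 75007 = 7066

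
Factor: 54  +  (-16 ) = 38 =2^1 *19^1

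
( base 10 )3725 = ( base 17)cf2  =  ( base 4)322031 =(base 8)7215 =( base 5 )104400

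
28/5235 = 28/5235 = 0.01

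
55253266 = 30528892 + 24724374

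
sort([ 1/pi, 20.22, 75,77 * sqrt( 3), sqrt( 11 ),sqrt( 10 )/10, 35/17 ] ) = [ sqrt( 10 )/10,1/pi, 35/17 , sqrt (11 ), 20.22,75, 77*sqrt( 3) ] 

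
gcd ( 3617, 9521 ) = 1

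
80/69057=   80/69057= 0.00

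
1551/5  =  1551/5= 310.20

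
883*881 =777923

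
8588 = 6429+2159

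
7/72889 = 7/72889 = 0.00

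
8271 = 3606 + 4665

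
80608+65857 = 146465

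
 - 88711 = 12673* ( - 7 ) 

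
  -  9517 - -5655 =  - 3862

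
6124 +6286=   12410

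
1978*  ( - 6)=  - 11868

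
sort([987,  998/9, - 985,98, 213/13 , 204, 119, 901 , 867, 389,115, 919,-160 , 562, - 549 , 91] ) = [  -  985, - 549 , - 160,213/13,91,98, 998/9, 115,119,204,389 , 562,  867,  901, 919, 987]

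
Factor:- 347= - 347^1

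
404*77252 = 31209808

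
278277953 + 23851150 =302129103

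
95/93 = 95/93 = 1.02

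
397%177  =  43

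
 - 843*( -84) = 70812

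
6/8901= 2/2967 = 0.00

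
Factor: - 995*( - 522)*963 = 2^1 * 3^4*5^1*29^1*107^1*199^1 = 500172570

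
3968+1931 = 5899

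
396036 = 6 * 66006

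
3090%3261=3090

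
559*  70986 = 39681174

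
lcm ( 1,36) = 36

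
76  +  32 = 108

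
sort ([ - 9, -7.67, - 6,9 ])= [ - 9, -7.67, - 6,9 ]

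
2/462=1/231 = 0.00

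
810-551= 259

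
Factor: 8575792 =2^4*359^1*1493^1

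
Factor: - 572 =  - 2^2*11^1*13^1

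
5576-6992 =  -1416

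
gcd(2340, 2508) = 12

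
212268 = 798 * 266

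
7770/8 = 3885/4 =971.25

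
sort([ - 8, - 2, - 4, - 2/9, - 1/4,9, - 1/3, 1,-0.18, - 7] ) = [ - 8  , - 7, - 4,- 2,-1/3, - 1/4, - 2/9, - 0.18, 1,9]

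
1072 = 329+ 743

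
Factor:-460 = - 2^2*5^1*23^1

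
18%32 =18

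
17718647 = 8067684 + 9650963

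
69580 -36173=33407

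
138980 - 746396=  - 607416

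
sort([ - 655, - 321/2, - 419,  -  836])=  [ - 836,-655, - 419,-321/2]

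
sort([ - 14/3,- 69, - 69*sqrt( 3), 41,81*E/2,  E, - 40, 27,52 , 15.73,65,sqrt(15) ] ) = [ - 69*sqrt( 3), - 69, - 40,- 14/3,E,sqrt( 15 ), 15.73,27,  41, 52,65, 81 * E/2 ]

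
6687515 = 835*8009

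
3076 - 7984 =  - 4908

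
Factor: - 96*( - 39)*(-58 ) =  - 217152 = - 2^6 * 3^2*13^1*29^1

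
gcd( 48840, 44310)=30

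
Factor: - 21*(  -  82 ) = 2^1 * 3^1 * 7^1*41^1 = 1722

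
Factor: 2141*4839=3^1*1613^1*2141^1 = 10360299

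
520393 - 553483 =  - 33090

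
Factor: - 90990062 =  - 2^1* 3923^1 * 11597^1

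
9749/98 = 99 + 47/98 = 99.48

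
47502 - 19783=27719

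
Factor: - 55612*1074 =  - 59727288 = - 2^3*3^1 * 179^1*13903^1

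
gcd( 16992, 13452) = 708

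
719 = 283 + 436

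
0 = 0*736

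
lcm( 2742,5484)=5484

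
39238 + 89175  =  128413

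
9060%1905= 1440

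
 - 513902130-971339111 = -1485241241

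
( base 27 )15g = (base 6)4024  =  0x370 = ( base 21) 1kj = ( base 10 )880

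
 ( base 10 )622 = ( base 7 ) 1546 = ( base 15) 2b7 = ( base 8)1156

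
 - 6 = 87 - 93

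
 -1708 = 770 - 2478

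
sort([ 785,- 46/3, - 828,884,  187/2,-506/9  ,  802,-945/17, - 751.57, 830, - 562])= [-828, - 751.57, - 562,-506/9 , - 945/17,-46/3 , 187/2,  785,  802, 830,884]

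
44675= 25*1787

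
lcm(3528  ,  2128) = 134064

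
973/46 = 973/46  =  21.15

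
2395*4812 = 11524740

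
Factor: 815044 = 2^2*203761^1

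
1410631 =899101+511530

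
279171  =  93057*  3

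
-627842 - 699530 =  -1327372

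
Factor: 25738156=2^2*2377^1*2707^1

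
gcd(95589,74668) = 1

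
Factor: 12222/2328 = 2^( - 2 )*3^1*7^1= 21/4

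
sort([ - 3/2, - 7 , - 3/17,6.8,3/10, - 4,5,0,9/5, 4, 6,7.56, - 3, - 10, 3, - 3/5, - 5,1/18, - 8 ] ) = [ - 10, - 8,-7,  -  5, - 4,-3, - 3/2,-3/5, - 3/17, 0,1/18,3/10,9/5,3,4, 5, 6,6.8 , 7.56]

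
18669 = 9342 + 9327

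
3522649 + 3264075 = 6786724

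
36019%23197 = 12822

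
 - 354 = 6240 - 6594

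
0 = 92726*0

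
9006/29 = 9006/29 =310.55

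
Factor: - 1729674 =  - 2^1* 3^5*3559^1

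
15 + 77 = 92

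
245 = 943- 698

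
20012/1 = 20012 = 20012.00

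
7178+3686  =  10864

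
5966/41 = 5966/41 = 145.51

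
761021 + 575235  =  1336256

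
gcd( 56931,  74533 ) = 1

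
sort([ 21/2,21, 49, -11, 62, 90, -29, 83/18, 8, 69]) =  [ - 29,-11, 83/18, 8, 21/2, 21, 49, 62, 69,  90]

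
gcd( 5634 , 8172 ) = 18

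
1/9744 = 1/9744  =  0.00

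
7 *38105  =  266735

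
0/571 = 0 = 0.00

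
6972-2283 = 4689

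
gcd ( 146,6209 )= 1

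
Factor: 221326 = 2^1 * 7^1* 15809^1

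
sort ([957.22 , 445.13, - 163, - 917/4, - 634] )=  [-634, - 917/4, - 163, 445.13,957.22 ]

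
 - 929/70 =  - 929/70 = - 13.27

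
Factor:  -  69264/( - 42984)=962/597 = 2^1 * 3^( - 1 ) * 13^1 * 37^1*199^(-1)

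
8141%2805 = 2531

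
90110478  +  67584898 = 157695376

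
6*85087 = 510522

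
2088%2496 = 2088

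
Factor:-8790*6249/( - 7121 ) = 54928710/7121 = 2^1*3^2*5^1*293^1*2083^1*7121^(-1 )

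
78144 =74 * 1056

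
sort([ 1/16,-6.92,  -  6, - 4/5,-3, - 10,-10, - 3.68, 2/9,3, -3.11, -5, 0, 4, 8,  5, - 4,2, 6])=[-10 , - 10,-6.92, - 6, - 5,- 4, - 3.68 ,  -  3.11, - 3, - 4/5,0, 1/16,  2/9,2, 3, 4, 5,6, 8 ] 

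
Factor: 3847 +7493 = 11340= 2^2*3^4*5^1*7^1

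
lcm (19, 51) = 969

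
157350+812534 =969884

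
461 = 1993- 1532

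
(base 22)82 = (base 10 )178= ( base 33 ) 5d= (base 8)262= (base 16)B2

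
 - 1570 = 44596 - 46166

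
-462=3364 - 3826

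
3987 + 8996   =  12983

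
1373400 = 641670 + 731730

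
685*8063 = 5523155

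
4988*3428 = 17098864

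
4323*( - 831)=-3592413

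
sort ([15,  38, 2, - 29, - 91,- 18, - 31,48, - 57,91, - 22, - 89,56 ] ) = [ -91, - 89,-57, - 31,- 29,-22,  -  18,2,15,  38,48, 56,91]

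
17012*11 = 187132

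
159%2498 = 159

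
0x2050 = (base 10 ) 8272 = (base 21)IFJ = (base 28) AFC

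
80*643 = 51440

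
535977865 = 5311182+530666683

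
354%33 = 24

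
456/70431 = 152/23477 =0.01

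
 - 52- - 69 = 17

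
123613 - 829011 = -705398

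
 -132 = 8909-9041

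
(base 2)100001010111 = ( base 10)2135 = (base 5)32020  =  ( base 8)4127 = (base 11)1671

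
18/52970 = 9/26485 = 0.00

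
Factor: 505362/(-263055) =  - 2^1*5^(  -  1 )*11^1*31^1*71^(-1 ) = -682/355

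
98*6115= 599270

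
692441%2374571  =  692441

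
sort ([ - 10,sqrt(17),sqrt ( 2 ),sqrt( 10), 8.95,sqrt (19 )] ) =[ - 10,sqrt(2),  sqrt(10),sqrt(17),sqrt(19),  8.95 ]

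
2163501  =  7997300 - 5833799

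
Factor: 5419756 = 2^2*1354939^1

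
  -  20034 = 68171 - 88205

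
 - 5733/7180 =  - 5733/7180 =- 0.80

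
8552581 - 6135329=2417252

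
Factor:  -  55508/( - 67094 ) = 27754/33547 = 2^1*13877^1*33547^ (-1)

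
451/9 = 451/9 = 50.11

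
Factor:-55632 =  -  2^4*3^1*19^1*61^1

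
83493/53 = 1575+ 18/53=   1575.34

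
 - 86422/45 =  - 86422/45=-1920.49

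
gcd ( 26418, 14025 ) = 51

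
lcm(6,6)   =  6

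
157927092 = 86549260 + 71377832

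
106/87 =106/87 = 1.22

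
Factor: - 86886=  - 2^1*3^3*1609^1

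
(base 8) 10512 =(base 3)20001221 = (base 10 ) 4426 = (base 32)4aa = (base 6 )32254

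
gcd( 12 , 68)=4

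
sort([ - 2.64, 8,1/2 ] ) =[  -  2.64, 1/2 , 8 ]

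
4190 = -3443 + 7633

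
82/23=82/23 =3.57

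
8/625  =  8/625   =  0.01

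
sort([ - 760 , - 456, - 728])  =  [ - 760, - 728 ,-456]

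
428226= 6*71371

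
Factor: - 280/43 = -2^3 * 5^1 *7^1*43^( - 1) 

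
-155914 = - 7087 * 22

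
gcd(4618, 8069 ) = 1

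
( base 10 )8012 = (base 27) aqk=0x1f4c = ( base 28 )a64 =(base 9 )11882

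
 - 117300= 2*( - 58650)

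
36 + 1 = 37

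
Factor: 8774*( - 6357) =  - 55776318= - 2^1*3^1*13^1*41^1*107^1*163^1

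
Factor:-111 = -3^1*37^1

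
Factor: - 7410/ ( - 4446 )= 5/3 = 3^ ( - 1) * 5^1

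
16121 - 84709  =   - 68588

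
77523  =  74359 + 3164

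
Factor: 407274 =2^1*3^1  *7^1*9697^1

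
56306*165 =9290490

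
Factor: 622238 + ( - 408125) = 214113 = 3^1*149^1*479^1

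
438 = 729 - 291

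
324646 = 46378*7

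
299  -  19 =280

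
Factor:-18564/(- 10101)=2^2*17^1*37^( -1 ) = 68/37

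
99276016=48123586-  - 51152430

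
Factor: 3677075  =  5^2*147083^1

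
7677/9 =853 =853.00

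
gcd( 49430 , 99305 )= 5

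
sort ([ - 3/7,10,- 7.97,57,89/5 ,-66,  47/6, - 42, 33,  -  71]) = [ - 71, - 66, - 42,-7.97,-3/7,47/6, 10 , 89/5 , 33,  57]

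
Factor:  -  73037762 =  - 2^1*7^1*193^1*27031^1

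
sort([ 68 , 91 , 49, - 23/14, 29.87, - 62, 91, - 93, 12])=[ - 93,-62, - 23/14,  12, 29.87, 49, 68, 91,91]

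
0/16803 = 0 = 0.00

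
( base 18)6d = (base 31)3s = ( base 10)121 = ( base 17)72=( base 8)171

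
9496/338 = 4748/169 = 28.09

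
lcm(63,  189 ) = 189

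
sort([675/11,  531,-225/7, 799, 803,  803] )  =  [ - 225/7, 675/11 , 531,799,803, 803]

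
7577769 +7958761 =15536530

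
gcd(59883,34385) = 1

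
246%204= 42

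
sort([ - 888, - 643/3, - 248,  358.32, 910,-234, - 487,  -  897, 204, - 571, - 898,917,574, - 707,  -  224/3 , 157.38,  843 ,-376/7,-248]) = [ - 898  , - 897, - 888,-707, - 571, - 487 ,- 248, - 248, - 234, - 643/3, - 224/3, - 376/7, 157.38, 204,358.32,574,843 , 910, 917 ]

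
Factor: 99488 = 2^5*3109^1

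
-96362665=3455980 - 99818645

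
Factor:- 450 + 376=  - 2^1*37^1 = -74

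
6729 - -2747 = 9476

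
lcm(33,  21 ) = 231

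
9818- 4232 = 5586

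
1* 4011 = 4011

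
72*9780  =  704160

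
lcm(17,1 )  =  17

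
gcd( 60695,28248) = 1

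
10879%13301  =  10879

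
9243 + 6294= 15537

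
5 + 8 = 13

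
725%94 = 67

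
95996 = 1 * 95996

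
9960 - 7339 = 2621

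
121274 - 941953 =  - 820679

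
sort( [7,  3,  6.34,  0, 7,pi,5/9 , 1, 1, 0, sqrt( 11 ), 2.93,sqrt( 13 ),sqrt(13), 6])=[0,0, 5/9 , 1, 1, 2.93,  3,pi, sqrt( 11 ), sqrt( 13) , sqrt (13), 6,6.34, 7, 7]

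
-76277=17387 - 93664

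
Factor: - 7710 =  - 2^1*3^1*5^1*257^1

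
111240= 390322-279082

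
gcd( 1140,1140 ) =1140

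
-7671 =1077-8748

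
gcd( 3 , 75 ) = 3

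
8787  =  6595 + 2192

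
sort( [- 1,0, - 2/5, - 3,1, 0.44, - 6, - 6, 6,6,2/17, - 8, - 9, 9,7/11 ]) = [  -  9, - 8,- 6, - 6, - 3, - 1 , - 2/5,0, 2/17,0.44,  7/11, 1 , 6,6,9] 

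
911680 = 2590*352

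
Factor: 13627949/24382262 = 2^( - 1 )*41^1 * 61^1*89^(-1 ) * 5449^1* 136979^(  -  1)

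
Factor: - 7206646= -2^1  *3603323^1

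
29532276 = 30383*972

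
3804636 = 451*8436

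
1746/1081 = 1746/1081 = 1.62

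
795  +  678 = 1473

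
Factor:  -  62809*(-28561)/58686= 2^( -1)*3^( - 1)*13^4*107^1*587^1 * 9781^( - 1) = 1793887849/58686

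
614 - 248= 366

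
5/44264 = 5/44264 = 0.00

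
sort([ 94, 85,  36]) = [ 36,  85, 94 ] 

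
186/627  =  62/209=0.30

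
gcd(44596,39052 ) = 4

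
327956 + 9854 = 337810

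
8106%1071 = 609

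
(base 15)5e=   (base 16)59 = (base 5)324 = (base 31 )2R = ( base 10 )89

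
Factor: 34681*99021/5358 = 1144715767/1786 = 2^( - 1)*13^1*19^ ( - 1) * 47^( - 1) *79^1  *439^1*2539^1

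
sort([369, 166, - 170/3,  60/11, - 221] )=[ - 221, - 170/3 , 60/11, 166,369]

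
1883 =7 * 269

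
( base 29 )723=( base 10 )5948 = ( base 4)1130330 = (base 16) 173c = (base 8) 13474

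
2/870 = 1/435 =0.00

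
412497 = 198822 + 213675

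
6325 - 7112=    - 787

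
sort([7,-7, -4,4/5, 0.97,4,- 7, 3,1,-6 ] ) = [ - 7,-7, -6, - 4, 4/5,0.97 , 1,3 , 4 , 7]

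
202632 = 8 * 25329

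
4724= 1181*4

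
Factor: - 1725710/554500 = - 172571/55450 = - 2^( - 1)*5^( - 2 )*7^1 * 89^1*277^1*1109^( -1) 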